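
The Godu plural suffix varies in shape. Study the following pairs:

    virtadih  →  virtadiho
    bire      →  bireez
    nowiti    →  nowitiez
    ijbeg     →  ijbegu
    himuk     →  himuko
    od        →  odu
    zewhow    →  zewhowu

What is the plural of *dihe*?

diheez

The alternation tracks the final sound of the stem — -o when the stem ends in a voiceless consonant (*virtadih*, *himuk*); -u when the stem ends in a voiced consonant (*ijbeg*, *od*, *zewhow*); -ez when the stem ends in a vowel (*bire*, *nowiti*).
Since the final sound of *dihe* is /e/ (a vowel), it takes -ez, giving *diheez*.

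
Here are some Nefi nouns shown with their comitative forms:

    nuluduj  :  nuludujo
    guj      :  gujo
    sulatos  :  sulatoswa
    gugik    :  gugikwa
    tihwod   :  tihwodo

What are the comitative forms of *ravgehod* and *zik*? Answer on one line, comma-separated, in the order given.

Looking at the final consonant of each stem: -wa when the stem ends in a voiceless consonant (*sulatos*, *gugik*); -o when the stem ends in a voiced consonant (*nuluduj*, *guj*, *tihwod*).
*ravgehod*: final consonant = /d/, voiced → -o → *ravgehodo*.
*zik* — final consonant /k/ (voiceless) → -wa → *zikwa*.

ravgehodo, zikwa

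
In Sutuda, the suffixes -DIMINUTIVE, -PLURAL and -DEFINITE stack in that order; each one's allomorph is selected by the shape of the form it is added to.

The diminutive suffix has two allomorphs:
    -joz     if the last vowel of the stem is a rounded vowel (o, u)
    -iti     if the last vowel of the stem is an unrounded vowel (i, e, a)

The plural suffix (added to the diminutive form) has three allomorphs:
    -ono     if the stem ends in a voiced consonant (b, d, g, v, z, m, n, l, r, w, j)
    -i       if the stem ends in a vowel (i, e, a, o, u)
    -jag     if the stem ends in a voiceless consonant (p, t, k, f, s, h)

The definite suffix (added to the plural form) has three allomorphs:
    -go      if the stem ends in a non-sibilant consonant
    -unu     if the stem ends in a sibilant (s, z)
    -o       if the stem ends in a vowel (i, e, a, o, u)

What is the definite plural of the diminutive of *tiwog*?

tiwogjozonoo

*tiwog* — last vowel /o/ (a rounded vowel) → -joz → *tiwogjoz*.
The final sound of the diminutive form *tiwogjoz* is /z/, which is a voiced consonant, so the plural suffix is -ono, giving *tiwogjozono*.
Since the final sound of the plural form *tiwogjozono* is /o/ (a vowel), it takes -o, giving *tiwogjozonoo*.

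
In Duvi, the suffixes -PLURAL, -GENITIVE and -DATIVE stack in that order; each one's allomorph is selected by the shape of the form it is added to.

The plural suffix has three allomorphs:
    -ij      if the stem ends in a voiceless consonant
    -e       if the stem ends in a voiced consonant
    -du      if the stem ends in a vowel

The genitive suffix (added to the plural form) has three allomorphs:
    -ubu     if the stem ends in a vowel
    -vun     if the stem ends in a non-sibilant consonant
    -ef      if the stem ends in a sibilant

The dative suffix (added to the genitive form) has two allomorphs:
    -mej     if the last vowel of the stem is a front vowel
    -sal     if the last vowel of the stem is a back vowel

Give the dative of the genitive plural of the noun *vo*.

The final sound of *vo* is /o/, which is a vowel, so the plural suffix is -du, giving *vodu*.
The plural form *vodu* — final sound /u/ (a vowel) → -ubu → *voduubu*.
Since the last vowel of the genitive form *voduubu* is /u/ (a back vowel), it takes -sal, giving *voduubusal*.

voduubusal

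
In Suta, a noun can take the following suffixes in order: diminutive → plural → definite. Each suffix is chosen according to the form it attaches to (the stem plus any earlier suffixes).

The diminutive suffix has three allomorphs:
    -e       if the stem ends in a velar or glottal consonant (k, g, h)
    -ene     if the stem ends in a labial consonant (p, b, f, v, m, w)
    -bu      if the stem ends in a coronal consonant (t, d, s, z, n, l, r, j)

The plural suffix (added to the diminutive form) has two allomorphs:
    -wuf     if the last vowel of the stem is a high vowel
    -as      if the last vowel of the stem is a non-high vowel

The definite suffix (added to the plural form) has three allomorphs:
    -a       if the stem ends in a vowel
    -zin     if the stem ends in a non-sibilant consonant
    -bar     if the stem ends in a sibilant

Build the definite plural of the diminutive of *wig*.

wigeasbar

The final consonant of *wig* is /g/, which is velar/glottal, so the diminutive suffix is -e, giving *wige*.
The last vowel of the diminutive form *wige* is /e/, which is a non-high vowel, so the plural suffix is -as, giving *wigeas*.
Since the final sound of the plural form *wigeas* is /s/ (a sibilant), it takes -bar, giving *wigeasbar*.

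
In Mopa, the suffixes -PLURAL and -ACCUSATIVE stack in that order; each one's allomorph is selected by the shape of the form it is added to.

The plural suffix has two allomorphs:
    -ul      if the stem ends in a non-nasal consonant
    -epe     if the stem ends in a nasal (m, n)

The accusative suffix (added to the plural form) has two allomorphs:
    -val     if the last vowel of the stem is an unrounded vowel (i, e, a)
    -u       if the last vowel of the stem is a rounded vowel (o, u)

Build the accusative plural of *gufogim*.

gufogimepeval

*gufogim* — final consonant /m/ (a nasal) → -epe → *gufogimepe*.
Since the last vowel of the plural form *gufogimepe* is /e/ (an unrounded vowel), it takes -val, giving *gufogimepeval*.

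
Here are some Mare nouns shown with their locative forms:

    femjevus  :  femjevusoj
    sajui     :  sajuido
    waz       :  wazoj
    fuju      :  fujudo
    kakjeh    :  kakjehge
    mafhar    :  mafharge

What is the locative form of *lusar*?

The suffix is conditioned by the final sound: -oj when the stem ends in a sibilant (*femjevus*, *waz*); -ge when the stem ends in a non-sibilant consonant (*kakjeh*, *mafhar*); -do when the stem ends in a vowel (*sajui*, *fuju*).
Since the final sound of *lusar* is /r/ (a non-sibilant consonant), it takes -ge, giving *lusarge*.

lusarge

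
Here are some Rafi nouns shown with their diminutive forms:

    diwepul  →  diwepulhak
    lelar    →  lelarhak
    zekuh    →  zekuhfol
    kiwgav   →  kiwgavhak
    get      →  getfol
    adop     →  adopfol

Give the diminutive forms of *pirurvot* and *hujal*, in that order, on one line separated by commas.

pirurvotfol, hujalhak

The pattern is voicing of the final consonant: -fol when the stem ends in a voiceless consonant (*zekuh*, *get*, *adop*); -hak when the stem ends in a voiced consonant (*diwepul*, *lelar*, *kiwgav*).
*pirurvot*: final consonant = /t/, voiceless → -fol → *pirurvotfol*.
*hujal*: final consonant = /l/, voiced → -hak → *hujalhak*.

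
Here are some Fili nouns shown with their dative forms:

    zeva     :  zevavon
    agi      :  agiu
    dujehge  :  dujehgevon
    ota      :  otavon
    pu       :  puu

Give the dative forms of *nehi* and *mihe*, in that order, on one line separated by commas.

nehiu, mihevon

The pattern is height harmony: -u when the last vowel of the stem is a high vowel (*agi*, *pu*); -von when the last vowel of the stem is a non-high vowel (*zeva*, *dujehge*, *ota*).
Since the last vowel of *nehi* is /i/ (a high vowel), it takes -u, giving *nehiu*.
The last vowel of *mihe* is /e/, which is a non-high vowel, so the suffix is -von, giving *mihevon*.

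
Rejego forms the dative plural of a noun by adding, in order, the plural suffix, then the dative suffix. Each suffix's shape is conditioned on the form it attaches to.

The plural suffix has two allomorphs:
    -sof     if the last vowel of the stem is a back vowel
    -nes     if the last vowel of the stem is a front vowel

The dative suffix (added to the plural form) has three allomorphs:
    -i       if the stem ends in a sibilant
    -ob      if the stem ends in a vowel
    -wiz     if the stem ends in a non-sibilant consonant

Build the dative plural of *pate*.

patenesi

*pate* — last vowel /e/ (a front vowel) → -nes → *patenes*.
The final sound of the plural form *patenes* is /s/, which is a sibilant, so the dative suffix is -i, giving *patenesi*.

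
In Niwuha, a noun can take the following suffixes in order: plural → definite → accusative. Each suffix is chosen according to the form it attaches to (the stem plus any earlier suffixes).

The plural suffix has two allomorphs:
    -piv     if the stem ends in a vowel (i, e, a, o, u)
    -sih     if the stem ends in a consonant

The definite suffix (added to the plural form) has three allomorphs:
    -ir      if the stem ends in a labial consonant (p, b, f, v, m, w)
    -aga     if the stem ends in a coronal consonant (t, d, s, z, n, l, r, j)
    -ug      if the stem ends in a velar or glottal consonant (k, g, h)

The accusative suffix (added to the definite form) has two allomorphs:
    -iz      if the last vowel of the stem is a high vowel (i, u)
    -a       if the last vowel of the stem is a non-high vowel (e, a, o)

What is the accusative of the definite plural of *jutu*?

Since the final sound of *jutu* is /u/ (a vowel), it takes -piv, giving *jutupiv*.
The plural form *jutupiv* — final consonant /v/ (labial) → -ir → *jutupivir*.
The definite form *jutupivir* — last vowel /i/ (a high vowel) → -iz → *jutupiviriz*.

jutupiviriz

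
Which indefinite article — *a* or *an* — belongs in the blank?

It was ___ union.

The indefinite article is chosen by the initial *sound* of the following word, not its spelling.
*union* begins with the sound /juː/ (u pronounced /juː/) — a consonant sound.
So the article is *a*: It was a union.

a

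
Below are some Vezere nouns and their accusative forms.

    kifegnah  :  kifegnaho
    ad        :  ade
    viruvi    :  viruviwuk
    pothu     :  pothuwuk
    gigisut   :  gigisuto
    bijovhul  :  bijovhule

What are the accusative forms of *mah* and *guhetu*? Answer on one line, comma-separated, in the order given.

maho, guhetuwuk

Looking at the final sound of each stem: -o when the stem ends in a voiceless consonant (*kifegnah*, *gigisut*); -e when the stem ends in a voiced consonant (*ad*, *bijovhul*); -wuk when the stem ends in a vowel (*viruvi*, *pothu*).
Since the final sound of *mah* is /h/ (a voiceless consonant), it takes -o, giving *maho*.
*guhetu* — final sound /u/ (a vowel) → -wuk → *guhetuwuk*.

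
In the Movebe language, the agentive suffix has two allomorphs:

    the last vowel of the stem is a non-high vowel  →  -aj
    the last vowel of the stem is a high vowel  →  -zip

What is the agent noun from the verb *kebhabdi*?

kebhabdizip

The last vowel of *kebhabdi* is /i/, which is a high vowel, so the suffix is -zip, giving *kebhabdizip*.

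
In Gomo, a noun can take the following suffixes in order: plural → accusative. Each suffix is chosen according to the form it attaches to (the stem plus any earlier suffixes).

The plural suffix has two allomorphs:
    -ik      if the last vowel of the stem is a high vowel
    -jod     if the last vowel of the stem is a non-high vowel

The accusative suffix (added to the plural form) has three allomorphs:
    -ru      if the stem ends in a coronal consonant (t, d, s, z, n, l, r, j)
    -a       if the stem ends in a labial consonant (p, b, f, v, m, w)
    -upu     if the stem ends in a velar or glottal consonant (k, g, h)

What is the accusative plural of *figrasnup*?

*figrasnup*: last vowel = /u/, a high vowel → -ik → *figrasnupik*.
The plural form *figrasnupik*: final consonant = /k/, velar/glottal → -upu → *figrasnupikupu*.

figrasnupikupu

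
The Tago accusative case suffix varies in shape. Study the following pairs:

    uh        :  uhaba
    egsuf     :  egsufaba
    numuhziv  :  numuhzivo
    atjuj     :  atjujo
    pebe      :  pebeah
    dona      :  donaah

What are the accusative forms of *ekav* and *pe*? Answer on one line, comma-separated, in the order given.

ekavo, peah

The suffix is conditioned by the final sound: -aba when the stem ends in a voiceless consonant (*uh*, *egsuf*); -o when the stem ends in a voiced consonant (*numuhziv*, *atjuj*); -ah when the stem ends in a vowel (*pebe*, *dona*).
*ekav* — final sound /v/ (a voiced consonant) → -o → *ekavo*.
*pe*: final sound = /e/, a vowel → -ah → *peah*.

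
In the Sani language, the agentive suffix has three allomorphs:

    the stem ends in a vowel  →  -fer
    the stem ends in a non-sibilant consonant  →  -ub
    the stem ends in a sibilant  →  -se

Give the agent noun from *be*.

Since the final sound of *be* is /e/ (a vowel), it takes -fer, giving *befer*.

befer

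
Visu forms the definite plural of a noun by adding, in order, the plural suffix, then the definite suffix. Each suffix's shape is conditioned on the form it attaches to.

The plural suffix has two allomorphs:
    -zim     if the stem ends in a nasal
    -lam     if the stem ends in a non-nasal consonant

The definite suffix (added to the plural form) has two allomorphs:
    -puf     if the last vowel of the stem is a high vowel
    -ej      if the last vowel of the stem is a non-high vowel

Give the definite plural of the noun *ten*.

The final consonant of *ten* is /n/, which is a nasal, so the plural suffix is -zim, giving *tenzim*.
The plural form *tenzim* — last vowel /i/ (a high vowel) → -puf → *tenzimpuf*.

tenzimpuf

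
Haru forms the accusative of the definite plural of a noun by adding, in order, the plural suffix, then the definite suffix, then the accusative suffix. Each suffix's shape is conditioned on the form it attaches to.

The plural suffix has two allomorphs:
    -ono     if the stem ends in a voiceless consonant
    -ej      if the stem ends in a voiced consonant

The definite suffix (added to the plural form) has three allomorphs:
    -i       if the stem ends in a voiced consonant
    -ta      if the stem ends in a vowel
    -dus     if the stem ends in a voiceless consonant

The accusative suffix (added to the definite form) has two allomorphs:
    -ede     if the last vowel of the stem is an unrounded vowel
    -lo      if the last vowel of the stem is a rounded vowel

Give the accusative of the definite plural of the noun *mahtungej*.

*mahtungej*: final consonant = /j/, voiced → -ej → *mahtungejej*.
The final sound of the plural form *mahtungejej* is /j/, which is a voiced consonant, so the definite suffix is -i, giving *mahtungejeji*.
The definite form *mahtungejeji* — last vowel /i/ (an unrounded vowel) → -ede → *mahtungejejiede*.

mahtungejejiede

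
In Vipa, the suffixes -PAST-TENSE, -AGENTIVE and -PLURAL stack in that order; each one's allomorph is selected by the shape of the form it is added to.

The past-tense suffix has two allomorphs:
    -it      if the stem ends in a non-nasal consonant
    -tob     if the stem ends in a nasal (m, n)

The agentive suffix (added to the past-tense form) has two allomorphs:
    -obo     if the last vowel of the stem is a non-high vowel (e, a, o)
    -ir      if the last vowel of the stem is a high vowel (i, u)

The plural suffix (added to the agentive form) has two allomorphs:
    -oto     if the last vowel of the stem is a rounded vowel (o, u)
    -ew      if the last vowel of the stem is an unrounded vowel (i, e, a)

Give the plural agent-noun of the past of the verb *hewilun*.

hewiluntobobooto

Since the final consonant of *hewilun* is /n/ (a nasal), it takes -tob, giving *hewiluntob*.
The last vowel of the past-tense form *hewiluntob* is /o/, which is a non-high vowel, so the agentive suffix is -obo, giving *hewiluntobobo*.
Since the last vowel of the agentive form *hewiluntobobo* is /o/ (a rounded vowel), it takes -oto, giving *hewiluntobobooto*.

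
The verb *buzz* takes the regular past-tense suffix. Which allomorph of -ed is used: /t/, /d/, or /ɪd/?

/d/

The stem *buzz* ends in a voiced sound other than /d/.
The -ed suffix is realized as /ɪd/ after /t, d/; as /t/ after other voiceless consonants; and as /d/ after other voiced sounds.
So -ed on *buzz* is pronounced /d/.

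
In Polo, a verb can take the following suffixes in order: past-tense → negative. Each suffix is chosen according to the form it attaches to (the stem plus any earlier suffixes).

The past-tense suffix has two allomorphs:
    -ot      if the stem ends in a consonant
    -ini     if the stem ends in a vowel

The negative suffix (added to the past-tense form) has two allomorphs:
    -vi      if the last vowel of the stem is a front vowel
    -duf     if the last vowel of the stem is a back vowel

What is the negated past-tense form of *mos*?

*mos*: final sound = /s/, a consonant → -ot → *mosot*.
The past-tense form *mosot* — last vowel /o/ (a back vowel) → -duf → *mosotduf*.

mosotduf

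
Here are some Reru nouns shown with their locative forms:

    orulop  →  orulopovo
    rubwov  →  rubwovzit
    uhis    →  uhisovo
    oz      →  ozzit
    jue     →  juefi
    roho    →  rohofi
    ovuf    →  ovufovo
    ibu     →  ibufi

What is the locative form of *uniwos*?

uniwosovo

Looking at the final sound of each stem: -ovo when the stem ends in a voiceless consonant (*orulop*, *uhis*, *ovuf*); -zit when the stem ends in a voiced consonant (*rubwov*, *oz*); -fi when the stem ends in a vowel (*jue*, *roho*, *ibu*).
*uniwos* — final sound /s/ (a voiceless consonant) → -ovo → *uniwosovo*.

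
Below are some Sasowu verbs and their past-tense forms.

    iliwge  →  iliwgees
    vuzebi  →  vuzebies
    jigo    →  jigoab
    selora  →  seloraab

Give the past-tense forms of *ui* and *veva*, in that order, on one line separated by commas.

The pattern is front/back vowel harmony: -es when the last vowel of the stem is a front vowel (*iliwge*, *vuzebi*); -ab when the last vowel of the stem is a back vowel (*jigo*, *selora*).
*ui* — last vowel /i/ (a front vowel) → -es → *uies*.
Since the last vowel of *veva* is /a/ (a back vowel), it takes -ab, giving *vevaab*.

uies, vevaab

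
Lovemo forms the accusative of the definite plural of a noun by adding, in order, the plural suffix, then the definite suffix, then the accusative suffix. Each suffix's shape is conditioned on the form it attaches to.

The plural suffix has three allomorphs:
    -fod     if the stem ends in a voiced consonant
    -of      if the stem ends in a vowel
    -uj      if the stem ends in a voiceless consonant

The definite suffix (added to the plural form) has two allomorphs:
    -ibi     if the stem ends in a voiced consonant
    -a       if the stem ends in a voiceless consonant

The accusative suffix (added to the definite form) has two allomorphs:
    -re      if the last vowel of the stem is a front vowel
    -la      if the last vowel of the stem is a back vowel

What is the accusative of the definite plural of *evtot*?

The final sound of *evtot* is /t/, which is a voiceless consonant, so the plural suffix is -uj, giving *evtotuj*.
The plural form *evtotuj* — final consonant /j/ (voiced) → -ibi → *evtotujibi*.
The definite form *evtotujibi* — last vowel /i/ (a front vowel) → -re → *evtotujibire*.

evtotujibire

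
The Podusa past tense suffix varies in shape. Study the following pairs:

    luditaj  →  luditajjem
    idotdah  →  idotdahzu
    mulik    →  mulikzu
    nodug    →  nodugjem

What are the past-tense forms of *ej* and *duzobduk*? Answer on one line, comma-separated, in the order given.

The pattern is voicing of the final consonant: -zu when the stem ends in a voiceless consonant (*idotdah*, *mulik*); -jem when the stem ends in a voiced consonant (*luditaj*, *nodug*).
*ej*: final consonant = /j/, voiced → -jem → *ejjem*.
*duzobduk* — final consonant /k/ (voiceless) → -zu → *duzobdukzu*.

ejjem, duzobdukzu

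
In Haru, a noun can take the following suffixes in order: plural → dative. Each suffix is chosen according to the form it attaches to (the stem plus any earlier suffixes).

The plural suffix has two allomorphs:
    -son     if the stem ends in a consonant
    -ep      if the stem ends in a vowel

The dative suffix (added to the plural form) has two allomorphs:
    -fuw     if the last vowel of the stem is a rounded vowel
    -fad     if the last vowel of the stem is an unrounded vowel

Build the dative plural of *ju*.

The final sound of *ju* is /u/, which is a vowel, so the plural suffix is -ep, giving *juep*.
Since the last vowel of the plural form *juep* is /e/ (an unrounded vowel), it takes -fad, giving *juepfad*.

juepfad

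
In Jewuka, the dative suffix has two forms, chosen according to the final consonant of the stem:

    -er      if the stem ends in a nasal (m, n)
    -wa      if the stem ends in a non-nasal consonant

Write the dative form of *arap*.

arapwa

The final consonant of *arap* is /p/, which is non-nasal, so the suffix is -wa, giving *arapwa*.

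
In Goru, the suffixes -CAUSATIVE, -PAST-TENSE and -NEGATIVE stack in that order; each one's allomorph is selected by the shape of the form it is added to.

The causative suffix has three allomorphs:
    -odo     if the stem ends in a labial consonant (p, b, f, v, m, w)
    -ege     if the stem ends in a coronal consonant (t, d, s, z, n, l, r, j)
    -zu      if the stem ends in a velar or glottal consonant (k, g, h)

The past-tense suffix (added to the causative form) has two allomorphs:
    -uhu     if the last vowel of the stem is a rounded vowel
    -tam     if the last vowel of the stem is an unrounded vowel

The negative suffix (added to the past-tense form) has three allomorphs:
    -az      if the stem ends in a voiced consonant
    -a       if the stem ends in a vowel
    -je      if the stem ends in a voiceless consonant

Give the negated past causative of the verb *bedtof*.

Since the final consonant of *bedtof* is /f/ (labial), it takes -odo, giving *bedtofodo*.
The causative form *bedtofodo* — last vowel /o/ (a rounded vowel) → -uhu → *bedtofodouhu*.
Since the final sound of the past-tense form *bedtofodouhu* is /u/ (a vowel), it takes -a, giving *bedtofodouhua*.

bedtofodouhua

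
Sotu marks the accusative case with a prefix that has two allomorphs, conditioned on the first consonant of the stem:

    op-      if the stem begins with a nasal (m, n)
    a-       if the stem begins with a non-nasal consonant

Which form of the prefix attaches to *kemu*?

Since the first consonant of *kemu* is /k/ (non-nasal), it takes a-.

a-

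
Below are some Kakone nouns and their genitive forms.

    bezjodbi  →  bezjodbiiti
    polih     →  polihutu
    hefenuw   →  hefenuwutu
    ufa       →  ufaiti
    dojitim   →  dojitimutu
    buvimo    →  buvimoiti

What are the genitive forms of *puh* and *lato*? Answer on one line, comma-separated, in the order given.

puhutu, latoiti

The alternation tracks the final sound of the stem — -utu when the stem ends in a consonant (*polih*, *hefenuw*, *dojitim*); -iti when the stem ends in a vowel (*bezjodbi*, *ufa*, *buvimo*).
*puh*: final sound = /h/, a consonant → -utu → *puhutu*.
Since the final sound of *lato* is /o/ (a vowel), it takes -iti, giving *latoiti*.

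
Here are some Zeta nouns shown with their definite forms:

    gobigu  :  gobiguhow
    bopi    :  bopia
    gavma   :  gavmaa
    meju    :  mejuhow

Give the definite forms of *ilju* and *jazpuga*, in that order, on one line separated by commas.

The alternation tracks the last vowel of the stem — -how when the last vowel of the stem is a rounded vowel (*gobigu*, *meju*); -a when the last vowel of the stem is an unrounded vowel (*bopi*, *gavma*).
Since the last vowel of *ilju* is /u/ (a rounded vowel), it takes -how, giving *iljuhow*.
Since the last vowel of *jazpuga* is /a/ (an unrounded vowel), it takes -a, giving *jazpugaa*.

iljuhow, jazpugaa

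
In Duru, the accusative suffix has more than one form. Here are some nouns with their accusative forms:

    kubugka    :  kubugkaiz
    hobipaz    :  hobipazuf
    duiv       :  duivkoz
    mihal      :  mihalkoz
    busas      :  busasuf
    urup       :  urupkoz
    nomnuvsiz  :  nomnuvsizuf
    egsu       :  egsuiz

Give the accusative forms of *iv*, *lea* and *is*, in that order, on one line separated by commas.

ivkoz, leaiz, isuf

The suffix is conditioned by the final sound: -uf when the stem ends in a sibilant (*hobipaz*, *busas*, *nomnuvsiz*); -koz when the stem ends in a non-sibilant consonant (*duiv*, *mihal*, *urup*); -iz when the stem ends in a vowel (*kubugka*, *egsu*).
The final sound of *iv* is /v/, which is a non-sibilant consonant, so the suffix is -koz, giving *ivkoz*.
Since the final sound of *lea* is /a/ (a vowel), it takes -iz, giving *leaiz*.
*is* — final sound /s/ (a sibilant) → -uf → *isuf*.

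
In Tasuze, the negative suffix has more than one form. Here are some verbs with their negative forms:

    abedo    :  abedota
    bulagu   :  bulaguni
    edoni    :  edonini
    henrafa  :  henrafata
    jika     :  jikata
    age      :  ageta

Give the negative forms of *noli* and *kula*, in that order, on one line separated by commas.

The alternation tracks the last vowel of the stem — -ni when the last vowel of the stem is a high vowel (*bulagu*, *edoni*); -ta when the last vowel of the stem is a non-high vowel (*abedo*, *henrafa*, *jika*, *age*).
The last vowel of *noli* is /i/, which is a high vowel, so the suffix is -ni, giving *nolini*.
The last vowel of *kula* is /a/, which is a non-high vowel, so the suffix is -ta, giving *kulata*.

nolini, kulata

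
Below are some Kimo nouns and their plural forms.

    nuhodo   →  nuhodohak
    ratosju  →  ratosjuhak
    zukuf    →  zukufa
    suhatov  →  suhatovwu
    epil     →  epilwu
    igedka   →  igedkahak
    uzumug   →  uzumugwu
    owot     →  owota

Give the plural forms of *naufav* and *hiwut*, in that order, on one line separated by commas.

naufavwu, hiwuta

The pattern is voicing of the final sound: -a when the stem ends in a voiceless consonant (*zukuf*, *owot*); -wu when the stem ends in a voiced consonant (*suhatov*, *epil*, *uzumug*); -hak when the stem ends in a vowel (*nuhodo*, *ratosju*, *igedka*).
*naufav*: final sound = /v/, a voiced consonant → -wu → *naufavwu*.
*hiwut*: final sound = /t/, a voiceless consonant → -a → *hiwuta*.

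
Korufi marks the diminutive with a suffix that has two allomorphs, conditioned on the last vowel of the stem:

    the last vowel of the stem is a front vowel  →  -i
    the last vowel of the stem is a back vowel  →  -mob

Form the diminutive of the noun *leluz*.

*leluz* — last vowel /u/ (a back vowel) → -mob → *leluzmob*.

leluzmob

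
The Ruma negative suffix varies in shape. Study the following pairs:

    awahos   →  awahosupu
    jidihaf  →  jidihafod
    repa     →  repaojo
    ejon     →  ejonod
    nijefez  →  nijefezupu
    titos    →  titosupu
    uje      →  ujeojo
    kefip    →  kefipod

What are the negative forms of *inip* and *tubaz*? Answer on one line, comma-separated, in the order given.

inipod, tubazupu

The suffix is conditioned by the final sound: -upu when the stem ends in a sibilant (*awahos*, *nijefez*, *titos*); -od when the stem ends in a non-sibilant consonant (*jidihaf*, *ejon*, *kefip*); -ojo when the stem ends in a vowel (*repa*, *uje*).
*inip* — final sound /p/ (a non-sibilant consonant) → -od → *inipod*.
*tubaz* — final sound /z/ (a sibilant) → -upu → *tubazupu*.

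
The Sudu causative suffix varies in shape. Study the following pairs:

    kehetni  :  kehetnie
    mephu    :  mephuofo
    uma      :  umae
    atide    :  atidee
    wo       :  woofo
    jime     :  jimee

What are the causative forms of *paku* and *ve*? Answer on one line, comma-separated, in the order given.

The pattern is rounding harmony: -ofo when the last vowel of the stem is a rounded vowel (*mephu*, *wo*); -e when the last vowel of the stem is an unrounded vowel (*kehetni*, *uma*, *atide*, *jime*).
*paku* — last vowel /u/ (a rounded vowel) → -ofo → *pakuofo*.
Since the last vowel of *ve* is /e/ (an unrounded vowel), it takes -e, giving *vee*.

pakuofo, vee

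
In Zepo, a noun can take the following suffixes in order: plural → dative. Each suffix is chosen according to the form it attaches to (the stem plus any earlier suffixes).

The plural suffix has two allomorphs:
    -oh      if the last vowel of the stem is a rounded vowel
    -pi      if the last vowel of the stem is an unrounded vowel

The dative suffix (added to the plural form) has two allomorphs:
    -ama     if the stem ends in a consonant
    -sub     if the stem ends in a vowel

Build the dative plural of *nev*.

*nev* — last vowel /e/ (an unrounded vowel) → -pi → *nevpi*.
The final sound of the plural form *nevpi* is /i/, which is a vowel, so the dative suffix is -sub, giving *nevpisub*.

nevpisub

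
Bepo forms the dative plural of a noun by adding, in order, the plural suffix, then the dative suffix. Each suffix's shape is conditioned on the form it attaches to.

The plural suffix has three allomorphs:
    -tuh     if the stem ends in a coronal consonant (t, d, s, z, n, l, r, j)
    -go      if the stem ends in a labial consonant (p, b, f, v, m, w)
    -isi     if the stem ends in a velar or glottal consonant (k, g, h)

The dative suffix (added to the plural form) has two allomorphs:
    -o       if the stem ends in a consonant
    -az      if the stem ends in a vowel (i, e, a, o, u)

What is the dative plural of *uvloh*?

*uvloh*: final consonant = /h/, velar/glottal → -isi → *uvlohisi*.
The plural form *uvlohisi* — final sound /i/ (a vowel) → -az → *uvlohisiaz*.

uvlohisiaz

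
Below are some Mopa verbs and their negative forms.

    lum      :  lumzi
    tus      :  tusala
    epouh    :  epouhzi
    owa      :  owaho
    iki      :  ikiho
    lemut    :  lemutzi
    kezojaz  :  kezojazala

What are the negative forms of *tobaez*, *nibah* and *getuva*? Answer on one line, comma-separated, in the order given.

The pattern is sibilance of the final sound: -ala when the stem ends in a sibilant (*tus*, *kezojaz*); -zi when the stem ends in a non-sibilant consonant (*lum*, *epouh*, *lemut*); -ho when the stem ends in a vowel (*owa*, *iki*).
Since the final sound of *tobaez* is /z/ (a sibilant), it takes -ala, giving *tobaezala*.
The final sound of *nibah* is /h/, which is a non-sibilant consonant, so the suffix is -zi, giving *nibahzi*.
The final sound of *getuva* is /a/, which is a vowel, so the suffix is -ho, giving *getuvaho*.

tobaezala, nibahzi, getuvaho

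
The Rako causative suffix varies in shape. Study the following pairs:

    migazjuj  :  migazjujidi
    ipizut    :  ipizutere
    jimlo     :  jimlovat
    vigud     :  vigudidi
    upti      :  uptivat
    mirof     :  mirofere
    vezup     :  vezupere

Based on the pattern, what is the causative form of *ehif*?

The pattern is voicing of the final sound: -ere when the stem ends in a voiceless consonant (*ipizut*, *mirof*, *vezup*); -idi when the stem ends in a voiced consonant (*migazjuj*, *vigud*); -vat when the stem ends in a vowel (*jimlo*, *upti*).
*ehif* — final sound /f/ (a voiceless consonant) → -ere → *ehifere*.

ehifere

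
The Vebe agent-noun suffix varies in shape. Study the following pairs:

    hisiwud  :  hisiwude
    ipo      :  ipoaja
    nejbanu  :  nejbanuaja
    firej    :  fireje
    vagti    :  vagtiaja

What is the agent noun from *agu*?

aguaja

The pattern is consonant vs. vowel: -e when the stem ends in a consonant (*hisiwud*, *firej*); -aja when the stem ends in a vowel (*ipo*, *nejbanu*, *vagti*).
*agu*: final sound = /u/, a vowel → -aja → *aguaja*.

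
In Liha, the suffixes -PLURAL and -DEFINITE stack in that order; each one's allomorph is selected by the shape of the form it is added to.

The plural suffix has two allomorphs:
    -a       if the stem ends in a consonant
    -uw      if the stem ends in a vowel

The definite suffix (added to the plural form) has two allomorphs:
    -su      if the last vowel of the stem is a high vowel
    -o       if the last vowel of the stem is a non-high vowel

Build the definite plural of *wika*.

The final sound of *wika* is /a/, which is a vowel, so the plural suffix is -uw, giving *wikauw*.
The plural form *wikauw* — last vowel /u/ (a high vowel) → -su → *wikauwsu*.

wikauwsu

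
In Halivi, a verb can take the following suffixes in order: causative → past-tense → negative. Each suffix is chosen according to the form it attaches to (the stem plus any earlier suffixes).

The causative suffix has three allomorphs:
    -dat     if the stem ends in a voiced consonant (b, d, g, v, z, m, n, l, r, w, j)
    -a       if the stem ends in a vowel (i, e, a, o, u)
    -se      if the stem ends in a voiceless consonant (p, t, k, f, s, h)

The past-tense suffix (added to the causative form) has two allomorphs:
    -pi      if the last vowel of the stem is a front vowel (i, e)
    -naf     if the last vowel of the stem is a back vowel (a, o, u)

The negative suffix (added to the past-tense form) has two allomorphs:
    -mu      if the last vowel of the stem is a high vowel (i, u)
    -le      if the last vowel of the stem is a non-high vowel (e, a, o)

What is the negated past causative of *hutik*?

hutiksepimu

The final sound of *hutik* is /k/, which is a voiceless consonant, so the causative suffix is -se, giving *hutikse*.
Since the last vowel of the causative form *hutikse* is /e/ (a front vowel), it takes -pi, giving *hutiksepi*.
The last vowel of the past-tense form *hutiksepi* is /i/, which is a high vowel, so the negative suffix is -mu, giving *hutiksepimu*.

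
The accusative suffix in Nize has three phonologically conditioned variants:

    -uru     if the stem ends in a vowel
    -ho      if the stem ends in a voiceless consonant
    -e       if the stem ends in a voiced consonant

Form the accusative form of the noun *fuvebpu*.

fuvebpuuru

*fuvebpu* — final sound /u/ (a vowel) → -uru → *fuvebpuuru*.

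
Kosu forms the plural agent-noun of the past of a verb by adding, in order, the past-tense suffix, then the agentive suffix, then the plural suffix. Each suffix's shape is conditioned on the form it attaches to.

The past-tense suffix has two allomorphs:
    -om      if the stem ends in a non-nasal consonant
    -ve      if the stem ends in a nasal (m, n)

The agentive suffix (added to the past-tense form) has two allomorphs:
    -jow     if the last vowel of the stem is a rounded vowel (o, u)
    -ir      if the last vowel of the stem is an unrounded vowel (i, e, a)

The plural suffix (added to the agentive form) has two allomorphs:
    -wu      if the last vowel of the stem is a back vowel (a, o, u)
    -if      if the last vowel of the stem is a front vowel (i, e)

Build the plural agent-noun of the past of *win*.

Since the final consonant of *win* is /n/ (a nasal), it takes -ve, giving *winve*.
The last vowel of the past-tense form *winve* is /e/, which is an unrounded vowel, so the agentive suffix is -ir, giving *winveir*.
Since the last vowel of the agentive form *winveir* is /i/ (a front vowel), it takes -if, giving *winveirif*.

winveirif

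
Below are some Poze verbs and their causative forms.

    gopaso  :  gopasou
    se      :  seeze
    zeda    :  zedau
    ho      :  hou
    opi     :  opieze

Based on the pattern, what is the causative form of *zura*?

The alternation tracks the last vowel of the stem — -eze when the last vowel of the stem is a front vowel (*se*, *opi*); -u when the last vowel of the stem is a back vowel (*gopaso*, *zeda*, *ho*).
The last vowel of *zura* is /a/, which is a back vowel, so the suffix is -u, giving *zurau*.

zurau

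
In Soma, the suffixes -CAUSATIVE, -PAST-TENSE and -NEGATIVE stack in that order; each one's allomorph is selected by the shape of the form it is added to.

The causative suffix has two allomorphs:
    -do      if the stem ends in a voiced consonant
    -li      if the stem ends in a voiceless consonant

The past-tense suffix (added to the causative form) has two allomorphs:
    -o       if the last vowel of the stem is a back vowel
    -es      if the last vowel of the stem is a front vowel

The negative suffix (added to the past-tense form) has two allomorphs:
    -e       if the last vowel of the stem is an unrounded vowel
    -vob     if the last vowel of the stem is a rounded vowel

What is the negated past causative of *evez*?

The final consonant of *evez* is /z/, which is voiced, so the causative suffix is -do, giving *evezdo*.
The causative form *evezdo*: last vowel = /o/, a back vowel → -o → *evezdoo*.
The last vowel of the past-tense form *evezdoo* is /o/, which is a rounded vowel, so the negative suffix is -vob, giving *evezdoovob*.

evezdoovob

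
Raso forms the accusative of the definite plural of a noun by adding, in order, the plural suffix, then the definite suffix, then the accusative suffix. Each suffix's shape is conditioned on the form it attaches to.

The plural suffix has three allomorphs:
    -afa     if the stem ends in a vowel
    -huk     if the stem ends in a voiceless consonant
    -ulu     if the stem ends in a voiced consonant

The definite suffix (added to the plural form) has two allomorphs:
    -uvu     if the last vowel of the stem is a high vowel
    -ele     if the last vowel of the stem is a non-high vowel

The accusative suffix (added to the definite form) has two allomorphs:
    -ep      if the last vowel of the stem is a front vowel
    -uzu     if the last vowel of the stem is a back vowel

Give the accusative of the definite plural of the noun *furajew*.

Since the final sound of *furajew* is /w/ (a voiced consonant), it takes -ulu, giving *furajewulu*.
The last vowel of the plural form *furajewulu* is /u/, which is a high vowel, so the definite suffix is -uvu, giving *furajewuluuvu*.
The definite form *furajewuluuvu* — last vowel /u/ (a back vowel) → -uzu → *furajewuluuvuuzu*.

furajewuluuvuuzu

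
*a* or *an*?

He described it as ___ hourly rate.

an

The indefinite article is chosen by the initial *sound* of the following word, not its spelling.
*hourly* begins with the sound /aʊ/ (silent h) — a vowel sound.
So the article is *an*: He described it as an hourly rate.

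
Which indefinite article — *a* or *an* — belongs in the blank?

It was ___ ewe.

The indefinite article is chosen by the initial *sound* of the following word, not its spelling.
*ewe* begins with the sound /juː/ (pronounced /juː/) — a consonant sound.
So the article is *a*: It was a ewe.

a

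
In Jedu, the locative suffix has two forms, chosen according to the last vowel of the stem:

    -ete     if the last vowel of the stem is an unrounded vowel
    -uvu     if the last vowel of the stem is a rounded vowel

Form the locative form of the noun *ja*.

jaete

*ja*: last vowel = /a/, an unrounded vowel → -ete → *jaete*.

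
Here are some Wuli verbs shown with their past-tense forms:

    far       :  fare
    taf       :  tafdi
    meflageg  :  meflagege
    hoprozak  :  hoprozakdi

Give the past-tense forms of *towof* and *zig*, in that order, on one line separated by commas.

Looking at the final consonant of each stem: -di when the stem ends in a voiceless consonant (*taf*, *hoprozak*); -e when the stem ends in a voiced consonant (*far*, *meflageg*).
*towof* — final consonant /f/ (voiceless) → -di → *towofdi*.
*zig* — final consonant /g/ (voiced) → -e → *zige*.

towofdi, zige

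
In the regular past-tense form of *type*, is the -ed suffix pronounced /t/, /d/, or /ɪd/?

/t/

The stem *type* ends in a voiceless consonant other than /t/.
The -ed suffix is realized as /ɪd/ after /t, d/; as /t/ after other voiceless consonants; and as /d/ after other voiced sounds.
So -ed on *type* is pronounced /t/.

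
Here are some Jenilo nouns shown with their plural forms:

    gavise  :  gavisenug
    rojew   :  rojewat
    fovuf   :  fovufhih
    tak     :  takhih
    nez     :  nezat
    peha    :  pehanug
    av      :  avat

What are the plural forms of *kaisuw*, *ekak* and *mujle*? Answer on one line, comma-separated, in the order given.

kaisuwat, ekakhih, mujlenug

The pattern is voicing of the final sound: -hih when the stem ends in a voiceless consonant (*fovuf*, *tak*); -at when the stem ends in a voiced consonant (*rojew*, *nez*, *av*); -nug when the stem ends in a vowel (*gavise*, *peha*).
Since the final sound of *kaisuw* is /w/ (a voiced consonant), it takes -at, giving *kaisuwat*.
Since the final sound of *ekak* is /k/ (a voiceless consonant), it takes -hih, giving *ekakhih*.
*mujle*: final sound = /e/, a vowel → -nug → *mujlenug*.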